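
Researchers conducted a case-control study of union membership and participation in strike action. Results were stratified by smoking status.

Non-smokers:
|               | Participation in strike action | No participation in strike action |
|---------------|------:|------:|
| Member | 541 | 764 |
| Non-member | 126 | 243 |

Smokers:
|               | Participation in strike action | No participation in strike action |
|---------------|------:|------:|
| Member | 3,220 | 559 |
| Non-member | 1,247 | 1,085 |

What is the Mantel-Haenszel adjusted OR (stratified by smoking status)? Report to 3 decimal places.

3.790

OR_MH = Σ(aᵢdᵢ/nᵢ) / Σ(bᵢcᵢ/nᵢ), where nᵢ is the stratum total.
Stratum 1 (Non-smokers): n = 1674; a·d/n = 541·243/1674 = 78.5323; b·c/n = 764·126/1674 = 57.5054
Stratum 2 (Smokers): n = 6111; a·d/n = 3220·1085/6111 = 571.7068; b·c/n = 559·1247/6111 = 114.0686
OR_MH = (78.5323 + 571.7068) / (57.5054 + 114.0686) = 650.2390 / 171.5739 = 3.78985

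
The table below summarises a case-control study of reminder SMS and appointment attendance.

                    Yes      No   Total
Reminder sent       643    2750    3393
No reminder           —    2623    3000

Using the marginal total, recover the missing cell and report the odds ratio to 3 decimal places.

The missing cell is in the unexposed row: 3000 − 2623 = 377.
So a = 643, b = 2750, c = 377, d = 2623.
OR = (a·d)/(b·c) = (643 × 2623) / (2750 × 377) = 1686589 / 1036750 = 1.62680

1.627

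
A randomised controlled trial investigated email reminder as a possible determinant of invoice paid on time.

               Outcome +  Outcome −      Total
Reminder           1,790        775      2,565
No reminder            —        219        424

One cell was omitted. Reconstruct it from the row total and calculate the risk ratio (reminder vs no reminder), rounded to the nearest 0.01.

1.44

The missing cell is in the unexposed row: 424 − 219 = 205.
So a = 1790, b = 775, c = 205, d = 219.
RR = [a/(a+b)] / [c/(c+d)] = (1790/2565) / (205/424) = 0.69786/0.48349 = 1.44337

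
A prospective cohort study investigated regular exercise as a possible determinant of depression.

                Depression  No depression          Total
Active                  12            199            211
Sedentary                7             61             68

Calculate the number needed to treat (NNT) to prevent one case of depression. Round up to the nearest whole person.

Risk in treated group = 12/211 = 0.05687; risk in control = 7/68 = 0.10294.
Absolute risk reduction = 0.10294 − 0.05687 = 0.04607
NNT = 1 / ARR = 1 / 0.04607 = 21.707 → round up → 22

22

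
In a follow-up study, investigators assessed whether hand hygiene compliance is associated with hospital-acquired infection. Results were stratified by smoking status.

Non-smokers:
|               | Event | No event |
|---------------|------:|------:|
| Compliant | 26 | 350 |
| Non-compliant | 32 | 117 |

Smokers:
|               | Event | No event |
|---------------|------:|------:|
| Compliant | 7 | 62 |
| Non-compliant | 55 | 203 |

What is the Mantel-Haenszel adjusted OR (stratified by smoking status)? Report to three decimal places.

OR_MH = Σ(aᵢdᵢ/nᵢ) / Σ(bᵢcᵢ/nᵢ), where nᵢ is the stratum total.
Stratum 1 (Non-smokers): n = 525; a·d/n = 26·117/525 = 5.7943; b·c/n = 350·32/525 = 21.3333
Stratum 2 (Smokers): n = 327; a·d/n = 7·203/327 = 4.3456; b·c/n = 62·55/327 = 10.4281
OR_MH = (5.7943 + 4.3456) / (21.3333 + 10.4281) = 10.1399 / 31.7615 = 0.31925

0.319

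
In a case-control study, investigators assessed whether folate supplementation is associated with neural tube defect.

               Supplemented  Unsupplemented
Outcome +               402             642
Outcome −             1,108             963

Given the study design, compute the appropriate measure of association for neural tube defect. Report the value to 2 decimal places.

0.54

Reading the table with exposure as columns: a = 402 (Supplemented, case), b = 1108 (Supplemented, non-case), c = 642 (Unsupplemented, case), d = 963.
This is a case-control study: participants were sampled on outcome status, so risks in the source population cannot be estimated directly — relative risk is not valid here. The odds ratio is the appropriate measure.
OR = (a·d)/(b·c) = (402 × 963) / (1108 × 642) = 387126 / 711336 = 0.54422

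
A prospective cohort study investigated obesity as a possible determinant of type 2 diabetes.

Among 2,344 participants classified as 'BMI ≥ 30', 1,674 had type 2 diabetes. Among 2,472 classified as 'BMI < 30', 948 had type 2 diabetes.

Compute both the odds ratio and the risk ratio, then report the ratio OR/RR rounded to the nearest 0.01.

From the description: a = 1674, b = 670, c = 948, d = 1524.
OR = (1674·1524)/(670·948) = 2551176/635160 = 4.01659
Risk in exposed = 1674/2344 = 0.71416; risk in unexposed = 948/2472 = 0.38350; RR = 1.86225
OR/RR = 4.01659 / 1.86225 = 2.15685
The outcome is not rare, so the OR lies further from 1 than the RR.

2.16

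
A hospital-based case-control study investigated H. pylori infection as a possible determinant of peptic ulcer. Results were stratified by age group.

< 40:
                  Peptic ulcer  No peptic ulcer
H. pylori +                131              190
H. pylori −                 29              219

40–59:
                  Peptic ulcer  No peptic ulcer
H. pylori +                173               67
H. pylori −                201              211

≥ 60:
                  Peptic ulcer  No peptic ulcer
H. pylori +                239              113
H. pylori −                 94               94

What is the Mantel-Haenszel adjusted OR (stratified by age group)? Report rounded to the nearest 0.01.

2.96

OR_MH = Σ(aᵢdᵢ/nᵢ) / Σ(bᵢcᵢ/nᵢ), where nᵢ is the stratum total.
Stratum 1 (< 40): n = 569; a·d/n = 131·219/569 = 50.4200; b·c/n = 190·29/569 = 9.6837
Stratum 2 (40–59): n = 652; a·d/n = 173·211/652 = 55.9862; b·c/n = 67·201/652 = 20.6549
Stratum 3 (≥ 60): n = 540; a·d/n = 239·94/540 = 41.6037; b·c/n = 113·94/540 = 19.6704
OR_MH = (50.4200 + 55.9862 + 41.6037) / (9.6837 + 20.6549 + 19.6704) = 148.0099 / 50.0089 = 2.95967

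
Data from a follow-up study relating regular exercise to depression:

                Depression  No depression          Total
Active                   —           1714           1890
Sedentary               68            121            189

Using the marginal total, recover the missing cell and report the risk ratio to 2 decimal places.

0.26

The missing cell is in the exposed row: 1890 − 1714 = 176.
So a = 176, b = 1714, c = 68, d = 121.
RR = [a/(a+b)] / [c/(c+d)] = (176/1890) / (68/189) = 0.09312/0.35979 = 0.25882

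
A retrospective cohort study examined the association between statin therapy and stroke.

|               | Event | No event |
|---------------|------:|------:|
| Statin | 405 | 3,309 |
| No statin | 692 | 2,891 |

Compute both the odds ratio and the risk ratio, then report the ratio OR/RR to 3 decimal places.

Cells: a = 405, b = 3309, c = 692, d = 2891.
OR = (405·2891)/(3309·692) = 1170855/2289828 = 0.51133
Risk in exposed = 405/3714 = 0.10905; risk in unexposed = 692/3583 = 0.19313; RR = 0.56462
OR/RR = 0.51133 / 0.56462 = 0.90562
The outcome is not rare, so the OR lies further from 1 than the RR.

0.906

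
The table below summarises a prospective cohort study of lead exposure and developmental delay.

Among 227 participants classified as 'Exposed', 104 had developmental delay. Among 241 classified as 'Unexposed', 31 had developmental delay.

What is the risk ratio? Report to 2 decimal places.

3.56

From the description: a = 104, b = 123, c = 31, d = 210.
Risk in exposed = 104/227 = 0.45815; risk in unexposed = 31/241 = 0.12863.
RR = 0.45815 / 0.12863 = 3.56175
The risk among the exposed is 3.56 times that among the unexposed.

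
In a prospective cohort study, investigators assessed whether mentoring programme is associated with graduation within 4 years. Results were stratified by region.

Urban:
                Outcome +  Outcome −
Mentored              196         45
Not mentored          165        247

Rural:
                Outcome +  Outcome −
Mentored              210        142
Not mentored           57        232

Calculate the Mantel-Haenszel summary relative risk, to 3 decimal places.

RR_MH = Σ(aᵢ·n₀ᵢ/nᵢ) / Σ(cᵢ·n₁ᵢ/nᵢ), with n₁ᵢ = aᵢ+bᵢ (exposed), n₀ᵢ = cᵢ+dᵢ (unexposed), nᵢ = n₁ᵢ+n₀ᵢ.
Stratum 1 (Urban): n₁ = 241, n₀ = 412, n = 653; a·n₀/n = 196·412/653 = 123.6631; c·n₁/n = 165·241/653 = 60.8959
Stratum 2 (Rural): n₁ = 352, n₀ = 289, n = 641; a·n₀/n = 210·289/641 = 94.6802; c·n₁/n = 57·352/641 = 31.3011
RR_MH = (123.6631 + 94.6802) / (60.8959 + 31.3011) = 218.3433 / 92.1970 = 2.36823

2.368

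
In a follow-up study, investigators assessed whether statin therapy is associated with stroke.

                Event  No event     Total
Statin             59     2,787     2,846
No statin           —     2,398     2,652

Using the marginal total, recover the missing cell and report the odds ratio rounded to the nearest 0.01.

The missing cell is in the unexposed row: 2652 − 2398 = 254.
So a = 59, b = 2787, c = 254, d = 2398.
OR = (a·d)/(b·c) = (59 × 2398) / (2787 × 254) = 141482 / 707898 = 0.19986

0.20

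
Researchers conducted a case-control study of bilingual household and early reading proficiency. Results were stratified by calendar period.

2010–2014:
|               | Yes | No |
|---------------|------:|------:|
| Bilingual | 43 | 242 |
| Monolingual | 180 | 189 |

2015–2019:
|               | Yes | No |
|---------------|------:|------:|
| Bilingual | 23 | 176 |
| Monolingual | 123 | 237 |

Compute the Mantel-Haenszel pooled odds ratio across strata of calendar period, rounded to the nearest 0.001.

0.211

OR_MH = Σ(aᵢdᵢ/nᵢ) / Σ(bᵢcᵢ/nᵢ), where nᵢ is the stratum total.
Stratum 1 (2010–2014): n = 654; a·d/n = 43·189/654 = 12.4266; b·c/n = 242·180/654 = 66.6055
Stratum 2 (2015–2019): n = 559; a·d/n = 23·237/559 = 9.7513; b·c/n = 176·123/559 = 38.7263
OR_MH = (12.4266 + 9.7513) / (66.6055 + 38.7263) = 22.1779 / 105.3318 = 0.21055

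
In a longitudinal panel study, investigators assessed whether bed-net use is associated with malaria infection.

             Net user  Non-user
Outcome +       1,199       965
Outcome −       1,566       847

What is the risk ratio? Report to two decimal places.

0.81

Reading the table with exposure as columns: a = 1199 (Net user, case), b = 1566 (Net user, non-case), c = 965 (Non-user, case), d = 847.
Risk in exposed = 1199/2765 = 0.43363; risk in unexposed = 965/1812 = 0.53256.
RR = 0.43363 / 0.53256 = 0.81424
The risk is 19% lower among the exposed than among the unexposed.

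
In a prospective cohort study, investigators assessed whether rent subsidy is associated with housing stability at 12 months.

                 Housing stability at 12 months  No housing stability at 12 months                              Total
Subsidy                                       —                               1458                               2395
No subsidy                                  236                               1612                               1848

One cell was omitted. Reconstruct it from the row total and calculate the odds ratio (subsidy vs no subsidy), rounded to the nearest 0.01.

4.39

The missing cell is in the exposed row: 2395 − 1458 = 937.
So a = 937, b = 1458, c = 236, d = 1612.
OR = (a·d)/(b·c) = (937 × 1612) / (1458 × 236) = 1510444 / 344088 = 4.38970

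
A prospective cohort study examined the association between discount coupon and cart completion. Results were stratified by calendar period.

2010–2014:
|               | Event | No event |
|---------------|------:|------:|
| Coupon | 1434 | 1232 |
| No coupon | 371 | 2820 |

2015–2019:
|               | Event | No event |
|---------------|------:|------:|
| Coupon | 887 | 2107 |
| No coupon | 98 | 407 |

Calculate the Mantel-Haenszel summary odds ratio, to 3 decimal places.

5.791

OR_MH = Σ(aᵢdᵢ/nᵢ) / Σ(bᵢcᵢ/nᵢ), where nᵢ is the stratum total.
Stratum 1 (2010–2014): n = 5857; a·d/n = 1434·2820/5857 = 690.4354; b·c/n = 1232·371/5857 = 78.0386
Stratum 2 (2015–2019): n = 3499; a·d/n = 887·407/3499 = 103.1749; b·c/n = 2107·98/3499 = 59.0129
OR_MH = (690.4354 + 103.1749) / (78.0386 + 59.0129) = 793.6103 / 137.0514 = 5.79060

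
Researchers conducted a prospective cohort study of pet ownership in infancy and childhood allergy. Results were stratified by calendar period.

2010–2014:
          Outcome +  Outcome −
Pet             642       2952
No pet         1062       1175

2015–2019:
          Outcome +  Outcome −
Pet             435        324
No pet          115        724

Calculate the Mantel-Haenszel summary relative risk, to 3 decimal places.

0.669

RR_MH = Σ(aᵢ·n₀ᵢ/nᵢ) / Σ(cᵢ·n₁ᵢ/nᵢ), with n₁ᵢ = aᵢ+bᵢ (exposed), n₀ᵢ = cᵢ+dᵢ (unexposed), nᵢ = n₁ᵢ+n₀ᵢ.
Stratum 1 (2010–2014): n₁ = 3594, n₀ = 2237, n = 5831; a·n₀/n = 642·2237/5831 = 246.2963; c·n₁/n = 1062·3594/5831 = 654.5752
Stratum 2 (2015–2019): n₁ = 759, n₀ = 839, n = 1598; a·n₀/n = 435·839/1598 = 228.3886; c·n₁/n = 115·759/1598 = 54.6214
RR_MH = (246.2963 + 228.3886) / (654.5752 + 54.6214) = 474.6850 / 709.1966 = 0.66933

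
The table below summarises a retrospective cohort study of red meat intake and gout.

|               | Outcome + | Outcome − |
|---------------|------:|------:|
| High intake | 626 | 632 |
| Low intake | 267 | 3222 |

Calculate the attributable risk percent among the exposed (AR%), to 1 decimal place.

Cells: a = 626, b = 632, c = 267, d = 3222.
Risk in exposed = 626/1258 = 0.49762; risk in unexposed = 267/3489 = 0.07653.
RR = 0.49762/0.07653 = 6.50255
AR% = (RR − 1)/RR × 100 = (6.50255 − 1)/6.50255 × 100 = 84.6214%

84.6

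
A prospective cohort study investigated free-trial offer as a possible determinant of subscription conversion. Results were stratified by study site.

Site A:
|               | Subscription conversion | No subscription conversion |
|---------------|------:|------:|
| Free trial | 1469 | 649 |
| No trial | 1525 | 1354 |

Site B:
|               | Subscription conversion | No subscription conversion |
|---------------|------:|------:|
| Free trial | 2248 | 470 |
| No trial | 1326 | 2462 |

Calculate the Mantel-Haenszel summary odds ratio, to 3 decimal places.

4.249

OR_MH = Σ(aᵢdᵢ/nᵢ) / Σ(bᵢcᵢ/nᵢ), where nᵢ is the stratum total.
Stratum 1 (Site A): n = 4997; a·d/n = 1469·1354/4997 = 398.0440; b·c/n = 649·1525/4997 = 198.0638
Stratum 2 (Site B): n = 6506; a·d/n = 2248·2462/6506 = 850.6880; b·c/n = 470·1326/6506 = 95.7916
OR_MH = (398.0440 + 850.6880) / (198.0638 + 95.7916) = 1248.7320 / 293.8554 = 4.24948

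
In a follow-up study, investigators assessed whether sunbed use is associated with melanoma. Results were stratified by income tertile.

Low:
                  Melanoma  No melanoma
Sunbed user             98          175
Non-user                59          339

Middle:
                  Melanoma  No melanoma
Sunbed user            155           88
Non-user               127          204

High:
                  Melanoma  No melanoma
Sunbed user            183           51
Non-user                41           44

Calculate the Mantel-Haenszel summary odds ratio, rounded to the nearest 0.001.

OR_MH = Σ(aᵢdᵢ/nᵢ) / Σ(bᵢcᵢ/nᵢ), where nᵢ is the stratum total.
Stratum 1 (Low): n = 671; a·d/n = 98·339/671 = 49.5112; b·c/n = 175·59/671 = 15.3875
Stratum 2 (Middle): n = 574; a·d/n = 155·204/574 = 55.0871; b·c/n = 88·127/574 = 19.4704
Stratum 3 (High): n = 319; a·d/n = 183·44/319 = 25.2414; b·c/n = 51·41/319 = 6.5549
OR_MH = (49.5112 + 55.0871 + 25.2414) / (15.3875 + 19.4704 + 6.5549) = 129.8397 / 41.4127 = 3.13526

3.135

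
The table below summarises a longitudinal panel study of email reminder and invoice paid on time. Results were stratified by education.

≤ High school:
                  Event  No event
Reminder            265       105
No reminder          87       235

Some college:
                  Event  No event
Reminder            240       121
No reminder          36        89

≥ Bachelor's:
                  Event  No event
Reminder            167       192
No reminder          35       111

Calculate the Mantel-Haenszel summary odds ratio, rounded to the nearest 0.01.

4.81

OR_MH = Σ(aᵢdᵢ/nᵢ) / Σ(bᵢcᵢ/nᵢ), where nᵢ is the stratum total.
Stratum 1 (≤ High school): n = 692; a·d/n = 265·235/692 = 89.9928; b·c/n = 105·87/692 = 13.2009
Stratum 2 (Some college): n = 486; a·d/n = 240·89/486 = 43.9506; b·c/n = 121·36/486 = 8.9630
Stratum 3 (≥ Bachelor's): n = 505; a·d/n = 167·111/505 = 36.7069; b·c/n = 192·35/505 = 13.3069
OR_MH = (89.9928 + 43.9506 + 36.7069) / (13.2009 + 8.9630 + 13.3069) = 170.6503 / 35.4708 = 4.81101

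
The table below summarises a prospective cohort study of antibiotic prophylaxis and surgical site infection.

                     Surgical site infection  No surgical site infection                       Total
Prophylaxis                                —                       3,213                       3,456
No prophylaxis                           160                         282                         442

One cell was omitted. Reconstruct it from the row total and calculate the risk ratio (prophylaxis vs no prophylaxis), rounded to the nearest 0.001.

0.194

The missing cell is in the exposed row: 3456 − 3213 = 243.
So a = 243, b = 3213, c = 160, d = 282.
RR = [a/(a+b)] / [c/(c+d)] = (243/3456) / (160/442) = 0.07031/0.36199 = 0.19424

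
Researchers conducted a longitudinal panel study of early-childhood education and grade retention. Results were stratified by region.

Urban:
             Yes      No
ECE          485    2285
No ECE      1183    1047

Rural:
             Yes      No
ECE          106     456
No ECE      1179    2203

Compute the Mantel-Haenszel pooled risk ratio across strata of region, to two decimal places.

RR_MH = Σ(aᵢ·n₀ᵢ/nᵢ) / Σ(cᵢ·n₁ᵢ/nᵢ), with n₁ᵢ = aᵢ+bᵢ (exposed), n₀ᵢ = cᵢ+dᵢ (unexposed), nᵢ = n₁ᵢ+n₀ᵢ.
Stratum 1 (Urban): n₁ = 2770, n₀ = 2230, n = 5000; a·n₀/n = 485·2230/5000 = 216.3100; c·n₁/n = 1183·2770/5000 = 655.3820
Stratum 2 (Rural): n₁ = 562, n₀ = 3382, n = 3944; a·n₀/n = 106·3382/3944 = 90.8955; c·n₁/n = 1179·562/3944 = 168.0015
RR_MH = (216.3100 + 90.8955) / (655.3820 + 168.0015) = 307.2055 / 823.3835 = 0.37310

0.37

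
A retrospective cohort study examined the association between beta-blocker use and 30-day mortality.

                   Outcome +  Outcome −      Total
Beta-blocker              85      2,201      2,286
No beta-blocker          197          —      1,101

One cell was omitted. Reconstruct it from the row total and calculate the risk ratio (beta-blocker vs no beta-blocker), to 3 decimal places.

0.208

The missing cell is in the unexposed row: 1101 − 197 = 904.
So a = 85, b = 2201, c = 197, d = 904.
RR = [a/(a+b)] / [c/(c+d)] = (85/2286) / (197/1101) = 0.03718/0.17893 = 0.20781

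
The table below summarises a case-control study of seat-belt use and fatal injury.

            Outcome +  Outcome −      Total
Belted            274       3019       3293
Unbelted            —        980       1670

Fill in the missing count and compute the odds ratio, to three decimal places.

The missing cell is in the unexposed row: 1670 − 980 = 690.
So a = 274, b = 3019, c = 690, d = 980.
OR = (a·d)/(b·c) = (274 × 980) / (3019 × 690) = 268520 / 2083110 = 0.12890

0.129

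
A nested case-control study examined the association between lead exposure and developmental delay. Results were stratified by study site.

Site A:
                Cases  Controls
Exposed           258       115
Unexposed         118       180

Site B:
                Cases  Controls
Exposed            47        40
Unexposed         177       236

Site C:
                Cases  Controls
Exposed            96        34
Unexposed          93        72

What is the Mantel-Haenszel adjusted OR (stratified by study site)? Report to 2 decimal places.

OR_MH = Σ(aᵢdᵢ/nᵢ) / Σ(bᵢcᵢ/nᵢ), where nᵢ is the stratum total.
Stratum 1 (Site A): n = 671; a·d/n = 258·180/671 = 69.2101; b·c/n = 115·118/671 = 20.2235
Stratum 2 (Site B): n = 500; a·d/n = 47·236/500 = 22.1840; b·c/n = 40·177/500 = 14.1600
Stratum 3 (Site C): n = 295; a·d/n = 96·72/295 = 23.4305; b·c/n = 34·93/295 = 10.7186
OR_MH = (69.2101 + 22.1840 + 23.4305) / (20.2235 + 14.1600 + 10.7186) = 114.8246 / 45.1022 = 2.54588

2.55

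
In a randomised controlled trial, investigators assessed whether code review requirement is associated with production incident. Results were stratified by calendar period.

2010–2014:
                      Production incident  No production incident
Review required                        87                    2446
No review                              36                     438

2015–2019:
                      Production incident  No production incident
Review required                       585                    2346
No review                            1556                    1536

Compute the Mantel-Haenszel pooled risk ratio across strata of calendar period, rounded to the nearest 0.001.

0.399

RR_MH = Σ(aᵢ·n₀ᵢ/nᵢ) / Σ(cᵢ·n₁ᵢ/nᵢ), with n₁ᵢ = aᵢ+bᵢ (exposed), n₀ᵢ = cᵢ+dᵢ (unexposed), nᵢ = n₁ᵢ+n₀ᵢ.
Stratum 1 (2010–2014): n₁ = 2533, n₀ = 474, n = 3007; a·n₀/n = 87·474/3007 = 13.7140; c·n₁/n = 36·2533/3007 = 30.3252
Stratum 2 (2015–2019): n₁ = 2931, n₀ = 3092, n = 6023; a·n₀/n = 585·3092/6023 = 300.3188; c·n₁/n = 1556·2931/6023 = 757.2034
RR_MH = (13.7140 + 300.3188) / (30.3252 + 757.2034) = 314.0328 / 787.5286 = 0.39876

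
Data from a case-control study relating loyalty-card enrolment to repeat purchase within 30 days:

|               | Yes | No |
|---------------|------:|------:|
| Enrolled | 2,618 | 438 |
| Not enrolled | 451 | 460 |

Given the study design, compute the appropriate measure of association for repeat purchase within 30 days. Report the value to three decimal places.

6.096

Cells: a = 2618, b = 438, c = 451, d = 460.
This is a case-control study: participants were sampled on outcome status, so risks in the source population cannot be estimated directly — relative risk is not valid here. The odds ratio is the appropriate measure.
OR = (a·d)/(b·c) = (2618 × 460) / (438 × 451) = 1204280 / 197538 = 6.09645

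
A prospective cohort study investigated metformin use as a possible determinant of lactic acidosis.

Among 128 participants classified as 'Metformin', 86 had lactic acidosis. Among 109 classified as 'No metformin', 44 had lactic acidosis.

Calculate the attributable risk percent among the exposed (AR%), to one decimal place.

From the description: a = 86, b = 42, c = 44, d = 65.
Risk in exposed = 86/128 = 0.67188; risk in unexposed = 44/109 = 0.40367.
RR = 0.67188/0.40367 = 1.66442
AR% = (RR − 1)/RR × 100 = (1.66442 − 1)/1.66442 × 100 = 39.9189%

39.9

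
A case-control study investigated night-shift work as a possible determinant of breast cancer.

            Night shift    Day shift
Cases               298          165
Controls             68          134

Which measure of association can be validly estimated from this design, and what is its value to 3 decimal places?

3.559

Reading the table with exposure as columns: a = 298 (Night shift, case), b = 68 (Night shift, non-case), c = 165 (Day shift, case), d = 134.
This is a case-control study: participants were sampled on outcome status, so risks in the source population cannot be estimated directly — relative risk is not valid here. The odds ratio is the appropriate measure.
OR = (a·d)/(b·c) = (298 × 134) / (68 × 165) = 39932 / 11220 = 3.55900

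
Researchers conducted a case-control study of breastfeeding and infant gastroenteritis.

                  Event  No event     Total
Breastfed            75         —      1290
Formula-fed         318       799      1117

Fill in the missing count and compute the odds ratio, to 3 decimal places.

The missing cell is in the exposed row: 1290 − 75 = 1215.
So a = 75, b = 1215, c = 318, d = 799.
OR = (a·d)/(b·c) = (75 × 799) / (1215 × 318) = 59925 / 386370 = 0.15510

0.155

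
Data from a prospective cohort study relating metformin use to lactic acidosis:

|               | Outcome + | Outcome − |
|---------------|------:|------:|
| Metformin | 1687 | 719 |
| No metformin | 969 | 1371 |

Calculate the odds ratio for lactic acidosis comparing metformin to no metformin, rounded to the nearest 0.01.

Cells: a = 1687, b = 719, c = 969, d = 1371.
OR = (a·d)/(b·c) = (1687 × 1371) / (719 × 969) = 2312877 / 696711 = 3.31971
The odds of lactic acidosis are about 3.32 times as high in the metformin group.

3.32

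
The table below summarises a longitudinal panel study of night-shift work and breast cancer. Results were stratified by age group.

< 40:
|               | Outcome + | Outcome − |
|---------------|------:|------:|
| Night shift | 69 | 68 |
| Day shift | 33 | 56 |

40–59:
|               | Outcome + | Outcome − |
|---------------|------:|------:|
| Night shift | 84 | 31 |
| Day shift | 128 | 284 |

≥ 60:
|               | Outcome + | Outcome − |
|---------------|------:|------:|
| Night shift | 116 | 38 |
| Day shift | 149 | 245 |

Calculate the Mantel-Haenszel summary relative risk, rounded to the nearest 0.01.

RR_MH = Σ(aᵢ·n₀ᵢ/nᵢ) / Σ(cᵢ·n₁ᵢ/nᵢ), with n₁ᵢ = aᵢ+bᵢ (exposed), n₀ᵢ = cᵢ+dᵢ (unexposed), nᵢ = n₁ᵢ+n₀ᵢ.
Stratum 1 (< 40): n₁ = 137, n₀ = 89, n = 226; a·n₀/n = 69·89/226 = 27.1726; c·n₁/n = 33·137/226 = 20.0044
Stratum 2 (40–59): n₁ = 115, n₀ = 412, n = 527; a·n₀/n = 84·412/527 = 65.6698; c·n₁/n = 128·115/527 = 27.9317
Stratum 3 (≥ 60): n₁ = 154, n₀ = 394, n = 548; a·n₀/n = 116·394/548 = 83.4015; c·n₁/n = 149·154/548 = 41.8723
RR_MH = (27.1726 + 65.6698 + 83.4015) / (20.0044 + 27.9317 + 41.8723) = 176.2439 / 89.8084 = 1.96244

1.96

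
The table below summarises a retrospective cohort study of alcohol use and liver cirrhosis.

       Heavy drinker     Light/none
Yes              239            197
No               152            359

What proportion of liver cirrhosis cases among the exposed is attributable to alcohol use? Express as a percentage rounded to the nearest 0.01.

Reading the table with exposure as columns: a = 239 (Heavy drinker, case), b = 152 (Heavy drinker, non-case), c = 197 (Light/none, case), d = 359.
Risk in exposed = 239/391 = 0.61125; risk in unexposed = 197/556 = 0.35432.
RR = 0.61125/0.35432 = 1.72516
AR% = (RR − 1)/RR × 100 = (1.72516 − 1)/1.72516 × 100 = 42.0344%

42.03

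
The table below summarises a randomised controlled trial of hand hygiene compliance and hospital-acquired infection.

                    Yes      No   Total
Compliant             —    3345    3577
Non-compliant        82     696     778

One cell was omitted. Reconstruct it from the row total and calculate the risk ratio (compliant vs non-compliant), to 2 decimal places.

0.62

The missing cell is in the exposed row: 3577 − 3345 = 232.
So a = 232, b = 3345, c = 82, d = 696.
RR = [a/(a+b)] / [c/(c+d)] = (232/3577) / (82/778) = 0.06486/0.10540 = 0.61537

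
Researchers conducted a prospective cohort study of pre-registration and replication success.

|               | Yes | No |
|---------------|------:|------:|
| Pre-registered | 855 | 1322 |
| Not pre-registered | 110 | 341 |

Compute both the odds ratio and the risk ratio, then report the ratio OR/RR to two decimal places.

1.25

Cells: a = 855, b = 1322, c = 110, d = 341.
OR = (855·341)/(1322·110) = 291555/145420 = 2.00492
Risk in exposed = 855/2177 = 0.39274; risk in unexposed = 110/451 = 0.24390; RR = 1.61024
OR/RR = 2.00492 / 1.61024 = 1.24510
The outcome is not rare, so the OR lies further from 1 than the RR.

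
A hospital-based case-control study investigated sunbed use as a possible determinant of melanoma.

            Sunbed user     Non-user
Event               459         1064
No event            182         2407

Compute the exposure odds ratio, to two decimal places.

5.71

Reading the table with exposure as columns: a = 459 (Sunbed user, case), b = 182 (Sunbed user, non-case), c = 1064 (Non-user, case), d = 2407.
OR = (a·d)/(b·c) = (459 × 2407) / (182 × 1064) = 1104813 / 193648 = 5.70526
The odds of melanoma are about 5.71 times as high in the sunbed user group.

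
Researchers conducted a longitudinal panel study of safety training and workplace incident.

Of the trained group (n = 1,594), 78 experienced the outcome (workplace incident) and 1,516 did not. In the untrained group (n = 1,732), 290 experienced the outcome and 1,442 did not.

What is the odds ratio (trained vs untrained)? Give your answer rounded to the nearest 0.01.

0.26

From the description: a = 78, b = 1516, c = 290, d = 1442.
OR = (a·d)/(b·c) = (78 × 1442) / (1516 × 290) = 112476 / 439640 = 0.25584
Exposure is associated with lower odds of workplace incident (OR = 0.26 < 1).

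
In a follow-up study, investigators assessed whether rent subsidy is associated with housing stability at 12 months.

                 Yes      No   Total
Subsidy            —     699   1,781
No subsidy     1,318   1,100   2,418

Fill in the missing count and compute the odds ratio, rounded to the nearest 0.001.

1.292

The missing cell is in the exposed row: 1781 − 699 = 1082.
So a = 1082, b = 699, c = 1318, d = 1100.
OR = (a·d)/(b·c) = (1082 × 1100) / (699 × 1318) = 1190200 / 921282 = 1.29190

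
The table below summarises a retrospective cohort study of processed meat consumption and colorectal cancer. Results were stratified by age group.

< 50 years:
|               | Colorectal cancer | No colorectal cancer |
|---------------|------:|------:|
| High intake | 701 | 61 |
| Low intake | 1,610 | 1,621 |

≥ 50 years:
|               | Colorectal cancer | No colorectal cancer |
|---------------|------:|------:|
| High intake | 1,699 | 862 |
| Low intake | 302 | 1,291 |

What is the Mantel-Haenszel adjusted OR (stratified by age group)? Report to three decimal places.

OR_MH = Σ(aᵢdᵢ/nᵢ) / Σ(bᵢcᵢ/nᵢ), where nᵢ is the stratum total.
Stratum 1 (< 50 years): n = 3993; a·d/n = 701·1621/3993 = 284.5783; b·c/n = 61·1610/3993 = 24.5955
Stratum 2 (≥ 50 years): n = 4154; a·d/n = 1699·1291/4154 = 528.0234; b·c/n = 862·302/4154 = 62.6683
OR_MH = (284.5783 + 528.0234) / (24.5955 + 62.6683) = 812.6016 / 87.2638 = 9.31201

9.312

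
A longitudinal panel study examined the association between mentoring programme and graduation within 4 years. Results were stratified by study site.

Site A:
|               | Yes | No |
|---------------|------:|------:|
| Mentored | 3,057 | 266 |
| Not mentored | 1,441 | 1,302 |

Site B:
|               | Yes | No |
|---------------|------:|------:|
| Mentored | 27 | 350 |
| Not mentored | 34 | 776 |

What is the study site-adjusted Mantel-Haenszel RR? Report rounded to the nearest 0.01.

1.75

RR_MH = Σ(aᵢ·n₀ᵢ/nᵢ) / Σ(cᵢ·n₁ᵢ/nᵢ), with n₁ᵢ = aᵢ+bᵢ (exposed), n₀ᵢ = cᵢ+dᵢ (unexposed), nᵢ = n₁ᵢ+n₀ᵢ.
Stratum 1 (Site A): n₁ = 3323, n₀ = 2743, n = 6066; a·n₀/n = 3057·2743/6066 = 1382.3526; c·n₁/n = 1441·3323/6066 = 789.3905
Stratum 2 (Site B): n₁ = 377, n₀ = 810, n = 1187; a·n₀/n = 27·810/1187 = 18.4246; c·n₁/n = 34·377/1187 = 10.7987
RR_MH = (1382.3526 + 18.4246) / (789.3905 + 10.7987) = 1400.7772 / 800.1892 = 1.75056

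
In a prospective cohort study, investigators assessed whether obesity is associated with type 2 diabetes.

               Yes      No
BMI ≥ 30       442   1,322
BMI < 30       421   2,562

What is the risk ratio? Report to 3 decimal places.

Cells: a = 442, b = 1322, c = 421, d = 2562.
Risk in exposed = 442/1764 = 0.25057; risk in unexposed = 421/2983 = 0.14113.
RR = 0.25057 / 0.14113 = 1.77539
The risk among the exposed is 1.78 times that among the unexposed.

1.775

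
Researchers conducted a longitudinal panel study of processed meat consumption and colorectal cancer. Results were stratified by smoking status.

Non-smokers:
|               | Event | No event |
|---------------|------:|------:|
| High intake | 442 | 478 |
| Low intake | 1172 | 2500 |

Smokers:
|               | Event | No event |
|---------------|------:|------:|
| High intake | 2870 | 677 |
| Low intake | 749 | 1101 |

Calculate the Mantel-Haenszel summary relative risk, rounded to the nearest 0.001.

RR_MH = Σ(aᵢ·n₀ᵢ/nᵢ) / Σ(cᵢ·n₁ᵢ/nᵢ), with n₁ᵢ = aᵢ+bᵢ (exposed), n₀ᵢ = cᵢ+dᵢ (unexposed), nᵢ = n₁ᵢ+n₀ᵢ.
Stratum 1 (Non-smokers): n₁ = 920, n₀ = 3672, n = 4592; a·n₀/n = 442·3672/4592 = 353.4460; c·n₁/n = 1172·920/4592 = 234.8084
Stratum 2 (Smokers): n₁ = 3547, n₀ = 1850, n = 5397; a·n₀/n = 2870·1850/5397 = 983.7873; c·n₁/n = 749·3547/5397 = 492.2555
RR_MH = (353.4460 + 983.7873) / (234.8084 + 492.2555) = 1337.2333 / 727.0639 = 1.83922

1.839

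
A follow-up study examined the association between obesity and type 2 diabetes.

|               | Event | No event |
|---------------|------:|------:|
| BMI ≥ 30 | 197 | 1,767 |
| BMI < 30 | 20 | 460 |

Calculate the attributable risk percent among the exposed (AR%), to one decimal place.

Cells: a = 197, b = 1767, c = 20, d = 460.
Risk in exposed = 197/1964 = 0.10031; risk in unexposed = 20/480 = 0.04167.
RR = 0.10031/0.04167 = 2.40733
AR% = (RR − 1)/RR × 100 = (2.40733 − 1)/2.40733 × 100 = 58.4602%

58.5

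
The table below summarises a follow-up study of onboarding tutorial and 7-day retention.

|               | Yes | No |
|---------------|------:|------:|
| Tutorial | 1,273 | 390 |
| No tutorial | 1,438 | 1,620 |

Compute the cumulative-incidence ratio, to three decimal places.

Cells: a = 1273, b = 390, c = 1438, d = 1620.
Risk in exposed = 1273/1663 = 0.76548; risk in unexposed = 1438/3058 = 0.47024.
RR = 0.76548 / 0.47024 = 1.62785
The risk among the exposed is 1.63 times that among the unexposed.

1.628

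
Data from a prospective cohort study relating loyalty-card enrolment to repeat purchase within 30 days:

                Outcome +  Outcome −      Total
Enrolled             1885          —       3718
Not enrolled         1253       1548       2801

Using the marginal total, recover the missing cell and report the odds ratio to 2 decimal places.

The missing cell is in the exposed row: 3718 − 1885 = 1833.
So a = 1885, b = 1833, c = 1253, d = 1548.
OR = (a·d)/(b·c) = (1885 × 1548) / (1833 × 1253) = 2917980 / 2296749 = 1.27048

1.27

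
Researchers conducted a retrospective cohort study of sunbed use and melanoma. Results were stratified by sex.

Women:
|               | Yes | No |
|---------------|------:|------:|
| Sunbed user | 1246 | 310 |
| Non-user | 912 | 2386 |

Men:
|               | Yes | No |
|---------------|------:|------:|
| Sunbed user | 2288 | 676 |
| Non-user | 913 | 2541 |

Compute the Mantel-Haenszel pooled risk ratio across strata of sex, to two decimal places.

2.91

RR_MH = Σ(aᵢ·n₀ᵢ/nᵢ) / Σ(cᵢ·n₁ᵢ/nᵢ), with n₁ᵢ = aᵢ+bᵢ (exposed), n₀ᵢ = cᵢ+dᵢ (unexposed), nᵢ = n₁ᵢ+n₀ᵢ.
Stratum 1 (Women): n₁ = 1556, n₀ = 3298, n = 4854; a·n₀/n = 1246·3298/4854 = 846.5818; c·n₁/n = 912·1556/4854 = 292.3511
Stratum 2 (Men): n₁ = 2964, n₀ = 3454, n = 6418; a·n₀/n = 2288·3454/6418 = 1231.3419; c·n₁/n = 913·2964/6418 = 421.6472
RR_MH = (846.5818 + 1231.3419) / (292.3511 + 421.6472) = 2077.9236 / 713.9983 = 2.91026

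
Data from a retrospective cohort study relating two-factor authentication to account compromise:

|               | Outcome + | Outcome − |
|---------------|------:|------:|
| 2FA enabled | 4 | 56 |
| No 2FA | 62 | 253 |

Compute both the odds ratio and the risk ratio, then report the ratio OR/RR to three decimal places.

Cells: a = 4, b = 56, c = 62, d = 253.
OR = (4·253)/(56·62) = 1012/3472 = 0.29147
Risk in exposed = 4/60 = 0.06667; risk in unexposed = 62/315 = 0.19683; RR = 0.33871
OR/RR = 0.29147 / 0.33871 = 0.86054
The outcome is not rare, so the OR lies further from 1 than the RR.

0.861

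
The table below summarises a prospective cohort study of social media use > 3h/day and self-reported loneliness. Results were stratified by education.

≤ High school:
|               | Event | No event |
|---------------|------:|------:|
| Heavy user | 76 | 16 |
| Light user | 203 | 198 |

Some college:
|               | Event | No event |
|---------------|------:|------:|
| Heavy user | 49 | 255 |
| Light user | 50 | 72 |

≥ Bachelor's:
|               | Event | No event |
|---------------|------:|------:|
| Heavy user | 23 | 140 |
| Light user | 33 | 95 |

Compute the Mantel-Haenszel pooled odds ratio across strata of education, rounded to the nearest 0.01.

0.88

OR_MH = Σ(aᵢdᵢ/nᵢ) / Σ(bᵢcᵢ/nᵢ), where nᵢ is the stratum total.
Stratum 1 (≤ High school): n = 493; a·d/n = 76·198/493 = 30.5233; b·c/n = 16·203/493 = 6.5882
Stratum 2 (Some college): n = 426; a·d/n = 49·72/426 = 8.2817; b·c/n = 255·50/426 = 29.9296
Stratum 3 (≥ Bachelor's): n = 291; a·d/n = 23·95/291 = 7.5086; b·c/n = 140·33/291 = 15.8763
OR_MH = (30.5233 + 8.2817 + 7.5086) / (6.5882 + 29.9296 + 15.8763) = 46.3136 / 52.3941 = 0.88395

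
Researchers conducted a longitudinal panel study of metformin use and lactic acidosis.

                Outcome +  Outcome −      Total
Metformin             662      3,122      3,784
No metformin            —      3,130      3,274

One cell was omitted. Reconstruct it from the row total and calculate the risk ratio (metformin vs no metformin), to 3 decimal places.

3.978

The missing cell is in the unexposed row: 3274 − 3130 = 144.
So a = 662, b = 3122, c = 144, d = 3130.
RR = [a/(a+b)] / [c/(c+d)] = (662/3784) / (144/3274) = 0.17495/0.04398 = 3.97762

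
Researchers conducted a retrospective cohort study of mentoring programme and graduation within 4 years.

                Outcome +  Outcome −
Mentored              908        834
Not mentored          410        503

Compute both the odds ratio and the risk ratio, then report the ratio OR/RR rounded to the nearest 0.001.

Cells: a = 908, b = 834, c = 410, d = 503.
OR = (908·503)/(834·410) = 456724/341940 = 1.33568
Risk in exposed = 908/1742 = 0.52124; risk in unexposed = 410/913 = 0.44907; RR = 1.16071
OR/RR = 1.33568 / 1.16071 = 1.15075
The outcome is not rare, so the OR lies further from 1 than the RR.

1.151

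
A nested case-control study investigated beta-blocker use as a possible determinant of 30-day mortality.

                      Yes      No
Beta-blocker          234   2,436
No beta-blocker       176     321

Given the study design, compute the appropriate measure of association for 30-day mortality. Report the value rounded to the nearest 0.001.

0.175

Cells: a = 234, b = 2436, c = 176, d = 321.
This is a nested case-control study: participants were sampled on outcome status, so risks in the source population cannot be estimated directly — relative risk is not valid here. The odds ratio is the appropriate measure.
OR = (a·d)/(b·c) = (234 × 321) / (2436 × 176) = 75114 / 428736 = 0.17520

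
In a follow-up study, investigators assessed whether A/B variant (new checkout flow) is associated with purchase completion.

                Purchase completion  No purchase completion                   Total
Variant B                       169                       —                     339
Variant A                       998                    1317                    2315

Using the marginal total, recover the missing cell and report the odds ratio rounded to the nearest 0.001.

The missing cell is in the exposed row: 339 − 169 = 170.
So a = 169, b = 170, c = 998, d = 1317.
OR = (a·d)/(b·c) = (169 × 1317) / (170 × 998) = 222573 / 169660 = 1.31188

1.312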